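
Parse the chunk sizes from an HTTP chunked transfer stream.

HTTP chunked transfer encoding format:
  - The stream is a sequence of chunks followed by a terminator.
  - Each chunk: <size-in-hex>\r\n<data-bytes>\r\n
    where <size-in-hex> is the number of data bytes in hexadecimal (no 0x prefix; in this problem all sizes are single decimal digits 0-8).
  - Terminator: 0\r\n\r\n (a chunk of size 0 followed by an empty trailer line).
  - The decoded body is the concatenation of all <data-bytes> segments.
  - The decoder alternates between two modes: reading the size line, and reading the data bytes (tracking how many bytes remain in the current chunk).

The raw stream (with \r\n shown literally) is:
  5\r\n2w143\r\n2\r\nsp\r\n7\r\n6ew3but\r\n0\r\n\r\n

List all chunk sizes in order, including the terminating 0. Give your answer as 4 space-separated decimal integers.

Answer: 5 2 7 0

Derivation:
Chunk 1: stream[0..1]='5' size=0x5=5, data at stream[3..8]='2w143' -> body[0..5], body so far='2w143'
Chunk 2: stream[10..11]='2' size=0x2=2, data at stream[13..15]='sp' -> body[5..7], body so far='2w143sp'
Chunk 3: stream[17..18]='7' size=0x7=7, data at stream[20..27]='6ew3but' -> body[7..14], body so far='2w143sp6ew3but'
Chunk 4: stream[29..30]='0' size=0 (terminator). Final body='2w143sp6ew3but' (14 bytes)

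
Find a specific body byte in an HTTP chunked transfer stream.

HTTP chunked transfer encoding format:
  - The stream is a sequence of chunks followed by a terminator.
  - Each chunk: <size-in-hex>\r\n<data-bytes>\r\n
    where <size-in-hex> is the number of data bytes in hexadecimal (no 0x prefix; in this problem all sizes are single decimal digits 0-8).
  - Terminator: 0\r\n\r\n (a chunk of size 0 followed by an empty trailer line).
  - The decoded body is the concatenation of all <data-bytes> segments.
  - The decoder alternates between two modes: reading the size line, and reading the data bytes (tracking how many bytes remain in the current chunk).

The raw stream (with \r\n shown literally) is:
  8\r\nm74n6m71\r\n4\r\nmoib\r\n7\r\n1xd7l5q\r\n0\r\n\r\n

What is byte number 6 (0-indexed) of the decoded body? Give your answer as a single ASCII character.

Answer: 7

Derivation:
Chunk 1: stream[0..1]='8' size=0x8=8, data at stream[3..11]='m74n6m71' -> body[0..8], body so far='m74n6m71'
Chunk 2: stream[13..14]='4' size=0x4=4, data at stream[16..20]='moib' -> body[8..12], body so far='m74n6m71moib'
Chunk 3: stream[22..23]='7' size=0x7=7, data at stream[25..32]='1xd7l5q' -> body[12..19], body so far='m74n6m71moib1xd7l5q'
Chunk 4: stream[34..35]='0' size=0 (terminator). Final body='m74n6m71moib1xd7l5q' (19 bytes)
Body byte 6 = '7'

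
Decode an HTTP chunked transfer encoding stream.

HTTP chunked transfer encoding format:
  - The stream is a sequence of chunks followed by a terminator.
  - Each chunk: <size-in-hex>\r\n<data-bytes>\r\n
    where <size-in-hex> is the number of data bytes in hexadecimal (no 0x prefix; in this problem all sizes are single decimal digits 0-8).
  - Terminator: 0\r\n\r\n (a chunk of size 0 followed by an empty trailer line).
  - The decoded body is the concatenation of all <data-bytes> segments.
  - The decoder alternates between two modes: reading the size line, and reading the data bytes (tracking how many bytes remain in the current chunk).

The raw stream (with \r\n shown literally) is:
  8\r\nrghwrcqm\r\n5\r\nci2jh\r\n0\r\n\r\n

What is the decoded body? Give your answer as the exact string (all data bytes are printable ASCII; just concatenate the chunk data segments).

Answer: rghwrcqmci2jh

Derivation:
Chunk 1: stream[0..1]='8' size=0x8=8, data at stream[3..11]='rghwrcqm' -> body[0..8], body so far='rghwrcqm'
Chunk 2: stream[13..14]='5' size=0x5=5, data at stream[16..21]='ci2jh' -> body[8..13], body so far='rghwrcqmci2jh'
Chunk 3: stream[23..24]='0' size=0 (terminator). Final body='rghwrcqmci2jh' (13 bytes)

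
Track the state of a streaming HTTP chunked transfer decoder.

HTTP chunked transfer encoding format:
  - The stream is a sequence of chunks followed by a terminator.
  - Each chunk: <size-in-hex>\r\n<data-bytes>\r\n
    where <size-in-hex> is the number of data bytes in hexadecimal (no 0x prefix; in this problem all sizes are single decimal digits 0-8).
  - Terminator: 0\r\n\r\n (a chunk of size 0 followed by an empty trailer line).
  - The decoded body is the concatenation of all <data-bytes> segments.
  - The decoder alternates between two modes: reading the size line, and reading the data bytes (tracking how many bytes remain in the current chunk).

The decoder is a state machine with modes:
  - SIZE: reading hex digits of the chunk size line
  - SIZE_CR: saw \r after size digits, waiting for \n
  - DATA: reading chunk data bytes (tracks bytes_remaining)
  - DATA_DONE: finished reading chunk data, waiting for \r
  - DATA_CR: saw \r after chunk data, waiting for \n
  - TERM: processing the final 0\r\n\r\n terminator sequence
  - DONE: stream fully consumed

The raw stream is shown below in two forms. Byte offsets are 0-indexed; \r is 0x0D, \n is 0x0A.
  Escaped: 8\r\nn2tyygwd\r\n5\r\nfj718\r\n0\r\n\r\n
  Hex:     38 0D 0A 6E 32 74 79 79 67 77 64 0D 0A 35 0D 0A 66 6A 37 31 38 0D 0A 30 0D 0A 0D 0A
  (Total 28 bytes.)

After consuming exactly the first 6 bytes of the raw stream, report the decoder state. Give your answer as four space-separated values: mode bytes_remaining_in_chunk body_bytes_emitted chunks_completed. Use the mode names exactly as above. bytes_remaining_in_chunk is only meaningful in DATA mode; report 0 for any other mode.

Answer: DATA 5 3 0

Derivation:
Byte 0 = '8': mode=SIZE remaining=0 emitted=0 chunks_done=0
Byte 1 = 0x0D: mode=SIZE_CR remaining=0 emitted=0 chunks_done=0
Byte 2 = 0x0A: mode=DATA remaining=8 emitted=0 chunks_done=0
Byte 3 = 'n': mode=DATA remaining=7 emitted=1 chunks_done=0
Byte 4 = '2': mode=DATA remaining=6 emitted=2 chunks_done=0
Byte 5 = 't': mode=DATA remaining=5 emitted=3 chunks_done=0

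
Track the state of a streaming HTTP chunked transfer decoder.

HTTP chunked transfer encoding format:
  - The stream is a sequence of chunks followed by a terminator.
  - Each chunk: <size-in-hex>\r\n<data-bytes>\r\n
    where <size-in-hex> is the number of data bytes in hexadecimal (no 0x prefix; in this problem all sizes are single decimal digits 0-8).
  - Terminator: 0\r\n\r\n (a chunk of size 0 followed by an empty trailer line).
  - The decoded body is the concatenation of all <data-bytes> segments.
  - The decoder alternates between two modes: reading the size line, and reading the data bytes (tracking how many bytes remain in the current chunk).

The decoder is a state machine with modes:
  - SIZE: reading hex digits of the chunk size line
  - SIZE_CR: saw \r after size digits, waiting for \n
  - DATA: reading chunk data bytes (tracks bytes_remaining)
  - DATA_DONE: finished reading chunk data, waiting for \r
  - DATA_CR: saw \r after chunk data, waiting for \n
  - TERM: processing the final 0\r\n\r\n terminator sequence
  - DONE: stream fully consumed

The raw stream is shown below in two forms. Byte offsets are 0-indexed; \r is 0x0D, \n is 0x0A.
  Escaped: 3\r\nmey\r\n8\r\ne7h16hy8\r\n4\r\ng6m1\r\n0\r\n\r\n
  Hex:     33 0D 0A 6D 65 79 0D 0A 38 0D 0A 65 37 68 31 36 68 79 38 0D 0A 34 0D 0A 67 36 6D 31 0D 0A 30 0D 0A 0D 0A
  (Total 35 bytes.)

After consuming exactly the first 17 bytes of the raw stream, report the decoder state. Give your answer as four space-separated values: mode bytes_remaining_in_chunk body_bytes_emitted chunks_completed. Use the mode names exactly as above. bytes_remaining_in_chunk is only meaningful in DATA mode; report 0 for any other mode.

Byte 0 = '3': mode=SIZE remaining=0 emitted=0 chunks_done=0
Byte 1 = 0x0D: mode=SIZE_CR remaining=0 emitted=0 chunks_done=0
Byte 2 = 0x0A: mode=DATA remaining=3 emitted=0 chunks_done=0
Byte 3 = 'm': mode=DATA remaining=2 emitted=1 chunks_done=0
Byte 4 = 'e': mode=DATA remaining=1 emitted=2 chunks_done=0
Byte 5 = 'y': mode=DATA_DONE remaining=0 emitted=3 chunks_done=0
Byte 6 = 0x0D: mode=DATA_CR remaining=0 emitted=3 chunks_done=0
Byte 7 = 0x0A: mode=SIZE remaining=0 emitted=3 chunks_done=1
Byte 8 = '8': mode=SIZE remaining=0 emitted=3 chunks_done=1
Byte 9 = 0x0D: mode=SIZE_CR remaining=0 emitted=3 chunks_done=1
Byte 10 = 0x0A: mode=DATA remaining=8 emitted=3 chunks_done=1
Byte 11 = 'e': mode=DATA remaining=7 emitted=4 chunks_done=1
Byte 12 = '7': mode=DATA remaining=6 emitted=5 chunks_done=1
Byte 13 = 'h': mode=DATA remaining=5 emitted=6 chunks_done=1
Byte 14 = '1': mode=DATA remaining=4 emitted=7 chunks_done=1
Byte 15 = '6': mode=DATA remaining=3 emitted=8 chunks_done=1
Byte 16 = 'h': mode=DATA remaining=2 emitted=9 chunks_done=1

Answer: DATA 2 9 1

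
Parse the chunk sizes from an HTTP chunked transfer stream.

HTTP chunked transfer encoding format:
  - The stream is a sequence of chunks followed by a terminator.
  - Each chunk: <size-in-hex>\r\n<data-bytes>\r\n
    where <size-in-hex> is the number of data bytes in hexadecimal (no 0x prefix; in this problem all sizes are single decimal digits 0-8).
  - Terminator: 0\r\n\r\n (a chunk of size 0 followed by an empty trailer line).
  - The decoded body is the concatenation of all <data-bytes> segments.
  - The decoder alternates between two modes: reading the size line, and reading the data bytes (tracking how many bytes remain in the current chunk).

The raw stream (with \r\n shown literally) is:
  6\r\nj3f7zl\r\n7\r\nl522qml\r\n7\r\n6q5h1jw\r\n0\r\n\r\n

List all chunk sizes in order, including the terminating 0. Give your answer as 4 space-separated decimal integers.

Answer: 6 7 7 0

Derivation:
Chunk 1: stream[0..1]='6' size=0x6=6, data at stream[3..9]='j3f7zl' -> body[0..6], body so far='j3f7zl'
Chunk 2: stream[11..12]='7' size=0x7=7, data at stream[14..21]='l522qml' -> body[6..13], body so far='j3f7zll522qml'
Chunk 3: stream[23..24]='7' size=0x7=7, data at stream[26..33]='6q5h1jw' -> body[13..20], body so far='j3f7zll522qml6q5h1jw'
Chunk 4: stream[35..36]='0' size=0 (terminator). Final body='j3f7zll522qml6q5h1jw' (20 bytes)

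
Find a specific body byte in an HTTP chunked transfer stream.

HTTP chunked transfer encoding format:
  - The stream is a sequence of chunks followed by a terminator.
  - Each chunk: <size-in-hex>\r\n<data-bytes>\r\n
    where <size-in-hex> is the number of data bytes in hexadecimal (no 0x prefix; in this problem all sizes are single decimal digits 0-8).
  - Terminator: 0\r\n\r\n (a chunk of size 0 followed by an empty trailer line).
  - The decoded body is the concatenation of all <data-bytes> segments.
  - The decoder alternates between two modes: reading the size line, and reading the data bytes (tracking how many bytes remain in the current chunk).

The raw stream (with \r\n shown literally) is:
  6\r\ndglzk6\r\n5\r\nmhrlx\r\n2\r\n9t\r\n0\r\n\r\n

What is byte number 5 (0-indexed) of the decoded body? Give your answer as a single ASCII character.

Answer: 6

Derivation:
Chunk 1: stream[0..1]='6' size=0x6=6, data at stream[3..9]='dglzk6' -> body[0..6], body so far='dglzk6'
Chunk 2: stream[11..12]='5' size=0x5=5, data at stream[14..19]='mhrlx' -> body[6..11], body so far='dglzk6mhrlx'
Chunk 3: stream[21..22]='2' size=0x2=2, data at stream[24..26]='9t' -> body[11..13], body so far='dglzk6mhrlx9t'
Chunk 4: stream[28..29]='0' size=0 (terminator). Final body='dglzk6mhrlx9t' (13 bytes)
Body byte 5 = '6'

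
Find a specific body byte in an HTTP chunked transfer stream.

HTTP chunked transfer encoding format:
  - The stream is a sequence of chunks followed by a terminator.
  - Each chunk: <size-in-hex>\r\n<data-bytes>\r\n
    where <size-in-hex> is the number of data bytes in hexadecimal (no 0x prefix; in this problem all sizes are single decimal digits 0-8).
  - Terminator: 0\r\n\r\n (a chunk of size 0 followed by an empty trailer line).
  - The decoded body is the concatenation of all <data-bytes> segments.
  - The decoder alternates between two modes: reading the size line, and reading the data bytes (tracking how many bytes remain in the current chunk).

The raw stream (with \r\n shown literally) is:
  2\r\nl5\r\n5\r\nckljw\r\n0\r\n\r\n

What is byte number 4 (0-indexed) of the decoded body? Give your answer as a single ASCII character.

Chunk 1: stream[0..1]='2' size=0x2=2, data at stream[3..5]='l5' -> body[0..2], body so far='l5'
Chunk 2: stream[7..8]='5' size=0x5=5, data at stream[10..15]='ckljw' -> body[2..7], body so far='l5ckljw'
Chunk 3: stream[17..18]='0' size=0 (terminator). Final body='l5ckljw' (7 bytes)
Body byte 4 = 'l'

Answer: l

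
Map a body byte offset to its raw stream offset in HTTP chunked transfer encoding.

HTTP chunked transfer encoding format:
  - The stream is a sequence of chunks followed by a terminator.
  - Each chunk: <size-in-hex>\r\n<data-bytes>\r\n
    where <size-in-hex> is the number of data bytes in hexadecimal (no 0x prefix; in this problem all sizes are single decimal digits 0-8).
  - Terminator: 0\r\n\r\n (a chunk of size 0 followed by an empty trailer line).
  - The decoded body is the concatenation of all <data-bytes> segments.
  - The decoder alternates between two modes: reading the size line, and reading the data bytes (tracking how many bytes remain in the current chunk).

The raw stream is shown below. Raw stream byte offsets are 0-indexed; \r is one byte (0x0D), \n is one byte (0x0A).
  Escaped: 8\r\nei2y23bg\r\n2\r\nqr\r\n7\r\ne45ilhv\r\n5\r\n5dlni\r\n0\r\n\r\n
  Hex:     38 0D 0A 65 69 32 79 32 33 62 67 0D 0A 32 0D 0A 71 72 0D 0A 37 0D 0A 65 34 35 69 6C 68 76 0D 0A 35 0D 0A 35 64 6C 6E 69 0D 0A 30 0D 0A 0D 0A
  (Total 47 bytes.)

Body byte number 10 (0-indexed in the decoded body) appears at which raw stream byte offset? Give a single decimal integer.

Answer: 23

Derivation:
Chunk 1: stream[0..1]='8' size=0x8=8, data at stream[3..11]='ei2y23bg' -> body[0..8], body so far='ei2y23bg'
Chunk 2: stream[13..14]='2' size=0x2=2, data at stream[16..18]='qr' -> body[8..10], body so far='ei2y23bgqr'
Chunk 3: stream[20..21]='7' size=0x7=7, data at stream[23..30]='e45ilhv' -> body[10..17], body so far='ei2y23bgqre45ilhv'
Chunk 4: stream[32..33]='5' size=0x5=5, data at stream[35..40]='5dlni' -> body[17..22], body so far='ei2y23bgqre45ilhv5dlni'
Chunk 5: stream[42..43]='0' size=0 (terminator). Final body='ei2y23bgqre45ilhv5dlni' (22 bytes)
Body byte 10 at stream offset 23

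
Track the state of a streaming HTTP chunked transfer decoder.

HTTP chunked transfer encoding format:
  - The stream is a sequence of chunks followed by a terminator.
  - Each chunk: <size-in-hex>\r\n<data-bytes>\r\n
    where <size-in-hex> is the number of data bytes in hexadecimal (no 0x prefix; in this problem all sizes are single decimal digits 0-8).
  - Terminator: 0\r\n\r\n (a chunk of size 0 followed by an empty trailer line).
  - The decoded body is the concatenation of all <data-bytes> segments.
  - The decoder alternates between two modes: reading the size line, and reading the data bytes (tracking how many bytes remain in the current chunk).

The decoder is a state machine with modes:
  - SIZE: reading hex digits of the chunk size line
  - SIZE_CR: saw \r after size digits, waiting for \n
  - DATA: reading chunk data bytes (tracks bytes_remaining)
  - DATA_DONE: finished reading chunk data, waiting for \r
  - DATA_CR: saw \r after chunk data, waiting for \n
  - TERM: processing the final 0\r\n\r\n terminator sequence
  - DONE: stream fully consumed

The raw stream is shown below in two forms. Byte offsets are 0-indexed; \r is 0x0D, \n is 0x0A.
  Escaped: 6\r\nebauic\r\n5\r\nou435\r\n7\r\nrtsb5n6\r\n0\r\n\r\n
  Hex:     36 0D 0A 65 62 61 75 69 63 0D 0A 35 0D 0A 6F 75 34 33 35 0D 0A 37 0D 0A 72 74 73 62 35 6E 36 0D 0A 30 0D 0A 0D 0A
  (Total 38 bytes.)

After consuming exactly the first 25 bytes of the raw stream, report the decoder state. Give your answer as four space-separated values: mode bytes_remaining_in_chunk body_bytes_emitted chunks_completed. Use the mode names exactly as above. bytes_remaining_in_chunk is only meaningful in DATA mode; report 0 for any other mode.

Answer: DATA 6 12 2

Derivation:
Byte 0 = '6': mode=SIZE remaining=0 emitted=0 chunks_done=0
Byte 1 = 0x0D: mode=SIZE_CR remaining=0 emitted=0 chunks_done=0
Byte 2 = 0x0A: mode=DATA remaining=6 emitted=0 chunks_done=0
Byte 3 = 'e': mode=DATA remaining=5 emitted=1 chunks_done=0
Byte 4 = 'b': mode=DATA remaining=4 emitted=2 chunks_done=0
Byte 5 = 'a': mode=DATA remaining=3 emitted=3 chunks_done=0
Byte 6 = 'u': mode=DATA remaining=2 emitted=4 chunks_done=0
Byte 7 = 'i': mode=DATA remaining=1 emitted=5 chunks_done=0
Byte 8 = 'c': mode=DATA_DONE remaining=0 emitted=6 chunks_done=0
Byte 9 = 0x0D: mode=DATA_CR remaining=0 emitted=6 chunks_done=0
Byte 10 = 0x0A: mode=SIZE remaining=0 emitted=6 chunks_done=1
Byte 11 = '5': mode=SIZE remaining=0 emitted=6 chunks_done=1
Byte 12 = 0x0D: mode=SIZE_CR remaining=0 emitted=6 chunks_done=1
Byte 13 = 0x0A: mode=DATA remaining=5 emitted=6 chunks_done=1
Byte 14 = 'o': mode=DATA remaining=4 emitted=7 chunks_done=1
Byte 15 = 'u': mode=DATA remaining=3 emitted=8 chunks_done=1
Byte 16 = '4': mode=DATA remaining=2 emitted=9 chunks_done=1
Byte 17 = '3': mode=DATA remaining=1 emitted=10 chunks_done=1
Byte 18 = '5': mode=DATA_DONE remaining=0 emitted=11 chunks_done=1
Byte 19 = 0x0D: mode=DATA_CR remaining=0 emitted=11 chunks_done=1
Byte 20 = 0x0A: mode=SIZE remaining=0 emitted=11 chunks_done=2
Byte 21 = '7': mode=SIZE remaining=0 emitted=11 chunks_done=2
Byte 22 = 0x0D: mode=SIZE_CR remaining=0 emitted=11 chunks_done=2
Byte 23 = 0x0A: mode=DATA remaining=7 emitted=11 chunks_done=2
Byte 24 = 'r': mode=DATA remaining=6 emitted=12 chunks_done=2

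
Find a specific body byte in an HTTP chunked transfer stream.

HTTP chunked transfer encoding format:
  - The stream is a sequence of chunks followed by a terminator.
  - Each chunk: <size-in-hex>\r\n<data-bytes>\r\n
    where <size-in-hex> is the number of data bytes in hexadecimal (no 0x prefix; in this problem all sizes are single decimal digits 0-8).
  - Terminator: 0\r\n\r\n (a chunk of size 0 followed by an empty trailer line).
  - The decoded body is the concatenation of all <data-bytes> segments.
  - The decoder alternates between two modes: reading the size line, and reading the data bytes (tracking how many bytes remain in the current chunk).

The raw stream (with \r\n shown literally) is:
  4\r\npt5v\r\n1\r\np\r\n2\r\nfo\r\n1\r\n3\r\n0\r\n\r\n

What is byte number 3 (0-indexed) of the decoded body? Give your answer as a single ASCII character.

Chunk 1: stream[0..1]='4' size=0x4=4, data at stream[3..7]='pt5v' -> body[0..4], body so far='pt5v'
Chunk 2: stream[9..10]='1' size=0x1=1, data at stream[12..13]='p' -> body[4..5], body so far='pt5vp'
Chunk 3: stream[15..16]='2' size=0x2=2, data at stream[18..20]='fo' -> body[5..7], body so far='pt5vpfo'
Chunk 4: stream[22..23]='1' size=0x1=1, data at stream[25..26]='3' -> body[7..8], body so far='pt5vpfo3'
Chunk 5: stream[28..29]='0' size=0 (terminator). Final body='pt5vpfo3' (8 bytes)
Body byte 3 = 'v'

Answer: v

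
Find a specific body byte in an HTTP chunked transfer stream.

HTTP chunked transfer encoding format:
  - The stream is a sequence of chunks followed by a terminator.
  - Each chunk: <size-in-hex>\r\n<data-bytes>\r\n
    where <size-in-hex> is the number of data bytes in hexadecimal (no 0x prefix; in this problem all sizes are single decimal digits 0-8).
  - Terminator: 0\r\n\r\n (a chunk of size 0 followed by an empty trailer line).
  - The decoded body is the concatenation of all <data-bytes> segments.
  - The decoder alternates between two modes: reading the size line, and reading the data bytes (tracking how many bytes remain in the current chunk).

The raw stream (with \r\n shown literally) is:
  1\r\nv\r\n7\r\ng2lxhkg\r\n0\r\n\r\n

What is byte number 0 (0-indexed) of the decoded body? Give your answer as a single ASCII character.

Answer: v

Derivation:
Chunk 1: stream[0..1]='1' size=0x1=1, data at stream[3..4]='v' -> body[0..1], body so far='v'
Chunk 2: stream[6..7]='7' size=0x7=7, data at stream[9..16]='g2lxhkg' -> body[1..8], body so far='vg2lxhkg'
Chunk 3: stream[18..19]='0' size=0 (terminator). Final body='vg2lxhkg' (8 bytes)
Body byte 0 = 'v'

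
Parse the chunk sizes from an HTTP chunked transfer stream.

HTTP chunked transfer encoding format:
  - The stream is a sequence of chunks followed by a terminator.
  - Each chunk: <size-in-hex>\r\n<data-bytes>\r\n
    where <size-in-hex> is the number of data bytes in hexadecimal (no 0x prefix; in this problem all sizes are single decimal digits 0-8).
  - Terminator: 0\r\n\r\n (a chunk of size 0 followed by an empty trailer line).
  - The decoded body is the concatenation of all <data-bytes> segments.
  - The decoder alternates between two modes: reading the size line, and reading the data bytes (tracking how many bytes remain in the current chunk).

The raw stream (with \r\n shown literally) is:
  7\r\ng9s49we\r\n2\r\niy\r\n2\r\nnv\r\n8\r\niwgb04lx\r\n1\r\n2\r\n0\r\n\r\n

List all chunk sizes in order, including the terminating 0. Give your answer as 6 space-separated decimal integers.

Answer: 7 2 2 8 1 0

Derivation:
Chunk 1: stream[0..1]='7' size=0x7=7, data at stream[3..10]='g9s49we' -> body[0..7], body so far='g9s49we'
Chunk 2: stream[12..13]='2' size=0x2=2, data at stream[15..17]='iy' -> body[7..9], body so far='g9s49weiy'
Chunk 3: stream[19..20]='2' size=0x2=2, data at stream[22..24]='nv' -> body[9..11], body so far='g9s49weiynv'
Chunk 4: stream[26..27]='8' size=0x8=8, data at stream[29..37]='iwgb04lx' -> body[11..19], body so far='g9s49weiynviwgb04lx'
Chunk 5: stream[39..40]='1' size=0x1=1, data at stream[42..43]='2' -> body[19..20], body so far='g9s49weiynviwgb04lx2'
Chunk 6: stream[45..46]='0' size=0 (terminator). Final body='g9s49weiynviwgb04lx2' (20 bytes)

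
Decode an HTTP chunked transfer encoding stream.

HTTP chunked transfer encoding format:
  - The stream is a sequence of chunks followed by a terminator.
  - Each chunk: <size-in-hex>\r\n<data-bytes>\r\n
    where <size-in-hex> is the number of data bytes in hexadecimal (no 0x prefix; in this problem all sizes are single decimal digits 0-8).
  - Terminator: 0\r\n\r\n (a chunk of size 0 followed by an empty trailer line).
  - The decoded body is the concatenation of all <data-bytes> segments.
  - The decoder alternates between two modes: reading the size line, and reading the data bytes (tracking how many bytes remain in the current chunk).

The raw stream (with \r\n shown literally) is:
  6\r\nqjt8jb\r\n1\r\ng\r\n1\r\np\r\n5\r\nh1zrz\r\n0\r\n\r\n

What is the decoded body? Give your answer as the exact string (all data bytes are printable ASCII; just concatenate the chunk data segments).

Answer: qjt8jbgph1zrz

Derivation:
Chunk 1: stream[0..1]='6' size=0x6=6, data at stream[3..9]='qjt8jb' -> body[0..6], body so far='qjt8jb'
Chunk 2: stream[11..12]='1' size=0x1=1, data at stream[14..15]='g' -> body[6..7], body so far='qjt8jbg'
Chunk 3: stream[17..18]='1' size=0x1=1, data at stream[20..21]='p' -> body[7..8], body so far='qjt8jbgp'
Chunk 4: stream[23..24]='5' size=0x5=5, data at stream[26..31]='h1zrz' -> body[8..13], body so far='qjt8jbgph1zrz'
Chunk 5: stream[33..34]='0' size=0 (terminator). Final body='qjt8jbgph1zrz' (13 bytes)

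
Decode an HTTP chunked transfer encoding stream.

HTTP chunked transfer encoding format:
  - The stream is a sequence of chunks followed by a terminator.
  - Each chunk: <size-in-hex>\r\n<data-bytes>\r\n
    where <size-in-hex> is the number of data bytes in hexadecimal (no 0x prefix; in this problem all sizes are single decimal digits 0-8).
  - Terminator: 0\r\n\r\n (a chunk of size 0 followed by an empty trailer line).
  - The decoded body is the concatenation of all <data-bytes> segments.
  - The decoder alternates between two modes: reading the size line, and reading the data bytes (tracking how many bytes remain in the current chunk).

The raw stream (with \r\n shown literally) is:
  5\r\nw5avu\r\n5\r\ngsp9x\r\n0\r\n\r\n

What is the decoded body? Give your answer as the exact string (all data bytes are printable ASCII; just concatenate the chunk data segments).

Answer: w5avugsp9x

Derivation:
Chunk 1: stream[0..1]='5' size=0x5=5, data at stream[3..8]='w5avu' -> body[0..5], body so far='w5avu'
Chunk 2: stream[10..11]='5' size=0x5=5, data at stream[13..18]='gsp9x' -> body[5..10], body so far='w5avugsp9x'
Chunk 3: stream[20..21]='0' size=0 (terminator). Final body='w5avugsp9x' (10 bytes)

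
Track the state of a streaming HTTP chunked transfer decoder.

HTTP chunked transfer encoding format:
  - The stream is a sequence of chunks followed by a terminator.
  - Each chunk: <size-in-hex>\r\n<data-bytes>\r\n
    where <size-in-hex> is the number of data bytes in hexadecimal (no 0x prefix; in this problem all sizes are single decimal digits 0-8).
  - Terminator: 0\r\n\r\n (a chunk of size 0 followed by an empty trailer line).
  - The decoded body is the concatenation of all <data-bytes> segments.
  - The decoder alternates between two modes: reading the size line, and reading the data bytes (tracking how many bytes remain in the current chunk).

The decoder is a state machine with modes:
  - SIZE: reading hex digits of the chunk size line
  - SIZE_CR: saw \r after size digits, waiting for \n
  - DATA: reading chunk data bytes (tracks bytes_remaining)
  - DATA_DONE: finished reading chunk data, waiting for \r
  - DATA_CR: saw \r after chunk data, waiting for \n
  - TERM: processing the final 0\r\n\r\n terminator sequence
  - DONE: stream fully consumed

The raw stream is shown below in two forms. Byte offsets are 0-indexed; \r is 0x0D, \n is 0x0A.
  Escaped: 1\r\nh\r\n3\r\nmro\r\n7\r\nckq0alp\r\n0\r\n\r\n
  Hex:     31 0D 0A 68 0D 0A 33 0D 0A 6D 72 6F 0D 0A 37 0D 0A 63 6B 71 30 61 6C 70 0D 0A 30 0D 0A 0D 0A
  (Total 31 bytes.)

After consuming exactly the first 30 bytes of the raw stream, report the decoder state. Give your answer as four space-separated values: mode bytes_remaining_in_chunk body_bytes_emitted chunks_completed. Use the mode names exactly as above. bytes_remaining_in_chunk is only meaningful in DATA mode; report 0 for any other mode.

Answer: TERM 0 11 3

Derivation:
Byte 0 = '1': mode=SIZE remaining=0 emitted=0 chunks_done=0
Byte 1 = 0x0D: mode=SIZE_CR remaining=0 emitted=0 chunks_done=0
Byte 2 = 0x0A: mode=DATA remaining=1 emitted=0 chunks_done=0
Byte 3 = 'h': mode=DATA_DONE remaining=0 emitted=1 chunks_done=0
Byte 4 = 0x0D: mode=DATA_CR remaining=0 emitted=1 chunks_done=0
Byte 5 = 0x0A: mode=SIZE remaining=0 emitted=1 chunks_done=1
Byte 6 = '3': mode=SIZE remaining=0 emitted=1 chunks_done=1
Byte 7 = 0x0D: mode=SIZE_CR remaining=0 emitted=1 chunks_done=1
Byte 8 = 0x0A: mode=DATA remaining=3 emitted=1 chunks_done=1
Byte 9 = 'm': mode=DATA remaining=2 emitted=2 chunks_done=1
Byte 10 = 'r': mode=DATA remaining=1 emitted=3 chunks_done=1
Byte 11 = 'o': mode=DATA_DONE remaining=0 emitted=4 chunks_done=1
Byte 12 = 0x0D: mode=DATA_CR remaining=0 emitted=4 chunks_done=1
Byte 13 = 0x0A: mode=SIZE remaining=0 emitted=4 chunks_done=2
Byte 14 = '7': mode=SIZE remaining=0 emitted=4 chunks_done=2
Byte 15 = 0x0D: mode=SIZE_CR remaining=0 emitted=4 chunks_done=2
Byte 16 = 0x0A: mode=DATA remaining=7 emitted=4 chunks_done=2
Byte 17 = 'c': mode=DATA remaining=6 emitted=5 chunks_done=2
Byte 18 = 'k': mode=DATA remaining=5 emitted=6 chunks_done=2
Byte 19 = 'q': mode=DATA remaining=4 emitted=7 chunks_done=2
Byte 20 = '0': mode=DATA remaining=3 emitted=8 chunks_done=2
Byte 21 = 'a': mode=DATA remaining=2 emitted=9 chunks_done=2
Byte 22 = 'l': mode=DATA remaining=1 emitted=10 chunks_done=2
Byte 23 = 'p': mode=DATA_DONE remaining=0 emitted=11 chunks_done=2
Byte 24 = 0x0D: mode=DATA_CR remaining=0 emitted=11 chunks_done=2
Byte 25 = 0x0A: mode=SIZE remaining=0 emitted=11 chunks_done=3
Byte 26 = '0': mode=SIZE remaining=0 emitted=11 chunks_done=3
Byte 27 = 0x0D: mode=SIZE_CR remaining=0 emitted=11 chunks_done=3
Byte 28 = 0x0A: mode=TERM remaining=0 emitted=11 chunks_done=3
Byte 29 = 0x0D: mode=TERM remaining=0 emitted=11 chunks_done=3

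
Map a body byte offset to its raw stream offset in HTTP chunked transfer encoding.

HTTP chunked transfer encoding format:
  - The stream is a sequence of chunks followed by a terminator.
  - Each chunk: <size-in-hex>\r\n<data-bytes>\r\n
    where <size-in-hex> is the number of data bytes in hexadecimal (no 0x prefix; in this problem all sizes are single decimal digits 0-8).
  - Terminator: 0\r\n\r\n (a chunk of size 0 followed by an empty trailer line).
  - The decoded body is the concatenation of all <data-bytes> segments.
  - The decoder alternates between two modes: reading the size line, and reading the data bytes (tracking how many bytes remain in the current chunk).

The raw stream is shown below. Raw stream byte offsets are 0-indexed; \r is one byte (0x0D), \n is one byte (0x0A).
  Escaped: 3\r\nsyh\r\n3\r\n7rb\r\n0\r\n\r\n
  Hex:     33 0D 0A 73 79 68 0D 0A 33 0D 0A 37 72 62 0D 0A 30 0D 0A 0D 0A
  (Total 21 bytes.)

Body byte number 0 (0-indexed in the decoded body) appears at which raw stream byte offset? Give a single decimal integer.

Answer: 3

Derivation:
Chunk 1: stream[0..1]='3' size=0x3=3, data at stream[3..6]='syh' -> body[0..3], body so far='syh'
Chunk 2: stream[8..9]='3' size=0x3=3, data at stream[11..14]='7rb' -> body[3..6], body so far='syh7rb'
Chunk 3: stream[16..17]='0' size=0 (terminator). Final body='syh7rb' (6 bytes)
Body byte 0 at stream offset 3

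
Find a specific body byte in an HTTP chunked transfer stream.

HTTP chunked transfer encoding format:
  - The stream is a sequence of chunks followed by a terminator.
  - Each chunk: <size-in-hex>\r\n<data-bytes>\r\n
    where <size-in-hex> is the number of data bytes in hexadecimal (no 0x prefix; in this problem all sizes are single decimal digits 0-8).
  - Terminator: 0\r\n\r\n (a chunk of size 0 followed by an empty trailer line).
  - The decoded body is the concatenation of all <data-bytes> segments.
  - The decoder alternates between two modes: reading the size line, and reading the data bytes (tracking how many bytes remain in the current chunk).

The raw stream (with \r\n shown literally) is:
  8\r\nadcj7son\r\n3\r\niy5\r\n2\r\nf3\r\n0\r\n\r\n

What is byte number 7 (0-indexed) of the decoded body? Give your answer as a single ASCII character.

Chunk 1: stream[0..1]='8' size=0x8=8, data at stream[3..11]='adcj7son' -> body[0..8], body so far='adcj7son'
Chunk 2: stream[13..14]='3' size=0x3=3, data at stream[16..19]='iy5' -> body[8..11], body so far='adcj7soniy5'
Chunk 3: stream[21..22]='2' size=0x2=2, data at stream[24..26]='f3' -> body[11..13], body so far='adcj7soniy5f3'
Chunk 4: stream[28..29]='0' size=0 (terminator). Final body='adcj7soniy5f3' (13 bytes)
Body byte 7 = 'n'

Answer: n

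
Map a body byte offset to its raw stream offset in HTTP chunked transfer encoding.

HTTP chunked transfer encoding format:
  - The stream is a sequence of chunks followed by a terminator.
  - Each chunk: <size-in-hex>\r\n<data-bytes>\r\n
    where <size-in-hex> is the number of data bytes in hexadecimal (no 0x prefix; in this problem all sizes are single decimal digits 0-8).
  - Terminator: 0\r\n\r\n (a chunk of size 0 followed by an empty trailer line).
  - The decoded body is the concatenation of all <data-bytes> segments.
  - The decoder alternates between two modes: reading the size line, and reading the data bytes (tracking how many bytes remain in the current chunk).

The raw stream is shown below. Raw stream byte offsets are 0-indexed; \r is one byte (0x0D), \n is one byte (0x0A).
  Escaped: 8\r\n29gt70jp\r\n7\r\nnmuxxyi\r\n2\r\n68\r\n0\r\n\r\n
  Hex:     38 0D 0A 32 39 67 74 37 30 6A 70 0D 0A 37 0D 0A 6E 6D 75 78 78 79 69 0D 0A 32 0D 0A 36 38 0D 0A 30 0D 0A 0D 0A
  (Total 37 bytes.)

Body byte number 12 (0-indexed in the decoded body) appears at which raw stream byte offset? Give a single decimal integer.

Chunk 1: stream[0..1]='8' size=0x8=8, data at stream[3..11]='29gt70jp' -> body[0..8], body so far='29gt70jp'
Chunk 2: stream[13..14]='7' size=0x7=7, data at stream[16..23]='nmuxxyi' -> body[8..15], body so far='29gt70jpnmuxxyi'
Chunk 3: stream[25..26]='2' size=0x2=2, data at stream[28..30]='68' -> body[15..17], body so far='29gt70jpnmuxxyi68'
Chunk 4: stream[32..33]='0' size=0 (terminator). Final body='29gt70jpnmuxxyi68' (17 bytes)
Body byte 12 at stream offset 20

Answer: 20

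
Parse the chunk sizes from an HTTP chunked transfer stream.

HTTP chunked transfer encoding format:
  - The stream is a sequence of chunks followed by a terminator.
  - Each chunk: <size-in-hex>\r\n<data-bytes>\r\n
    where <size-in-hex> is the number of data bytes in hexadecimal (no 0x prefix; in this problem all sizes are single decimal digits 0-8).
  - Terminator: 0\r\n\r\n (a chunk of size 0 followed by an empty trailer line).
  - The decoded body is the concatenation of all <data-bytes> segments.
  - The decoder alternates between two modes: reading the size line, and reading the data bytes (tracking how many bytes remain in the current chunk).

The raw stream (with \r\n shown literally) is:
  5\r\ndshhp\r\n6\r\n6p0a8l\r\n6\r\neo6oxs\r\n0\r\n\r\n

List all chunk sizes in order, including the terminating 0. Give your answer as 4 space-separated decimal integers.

Answer: 5 6 6 0

Derivation:
Chunk 1: stream[0..1]='5' size=0x5=5, data at stream[3..8]='dshhp' -> body[0..5], body so far='dshhp'
Chunk 2: stream[10..11]='6' size=0x6=6, data at stream[13..19]='6p0a8l' -> body[5..11], body so far='dshhp6p0a8l'
Chunk 3: stream[21..22]='6' size=0x6=6, data at stream[24..30]='eo6oxs' -> body[11..17], body so far='dshhp6p0a8leo6oxs'
Chunk 4: stream[32..33]='0' size=0 (terminator). Final body='dshhp6p0a8leo6oxs' (17 bytes)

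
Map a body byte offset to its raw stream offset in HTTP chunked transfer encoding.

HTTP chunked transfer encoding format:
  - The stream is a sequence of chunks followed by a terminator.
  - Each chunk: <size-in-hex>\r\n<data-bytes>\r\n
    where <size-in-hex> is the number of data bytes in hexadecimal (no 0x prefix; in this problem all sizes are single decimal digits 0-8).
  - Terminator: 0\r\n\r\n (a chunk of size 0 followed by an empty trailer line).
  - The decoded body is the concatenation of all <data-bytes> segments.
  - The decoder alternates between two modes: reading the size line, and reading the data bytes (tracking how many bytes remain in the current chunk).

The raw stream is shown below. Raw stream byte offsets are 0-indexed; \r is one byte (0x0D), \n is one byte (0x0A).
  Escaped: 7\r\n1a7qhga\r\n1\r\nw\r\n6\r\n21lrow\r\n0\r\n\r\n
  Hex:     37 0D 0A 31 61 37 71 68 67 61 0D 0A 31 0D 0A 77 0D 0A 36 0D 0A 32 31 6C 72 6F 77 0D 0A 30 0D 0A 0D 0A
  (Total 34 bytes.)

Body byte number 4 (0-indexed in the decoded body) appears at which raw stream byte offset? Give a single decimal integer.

Answer: 7

Derivation:
Chunk 1: stream[0..1]='7' size=0x7=7, data at stream[3..10]='1a7qhga' -> body[0..7], body so far='1a7qhga'
Chunk 2: stream[12..13]='1' size=0x1=1, data at stream[15..16]='w' -> body[7..8], body so far='1a7qhgaw'
Chunk 3: stream[18..19]='6' size=0x6=6, data at stream[21..27]='21lrow' -> body[8..14], body so far='1a7qhgaw21lrow'
Chunk 4: stream[29..30]='0' size=0 (terminator). Final body='1a7qhgaw21lrow' (14 bytes)
Body byte 4 at stream offset 7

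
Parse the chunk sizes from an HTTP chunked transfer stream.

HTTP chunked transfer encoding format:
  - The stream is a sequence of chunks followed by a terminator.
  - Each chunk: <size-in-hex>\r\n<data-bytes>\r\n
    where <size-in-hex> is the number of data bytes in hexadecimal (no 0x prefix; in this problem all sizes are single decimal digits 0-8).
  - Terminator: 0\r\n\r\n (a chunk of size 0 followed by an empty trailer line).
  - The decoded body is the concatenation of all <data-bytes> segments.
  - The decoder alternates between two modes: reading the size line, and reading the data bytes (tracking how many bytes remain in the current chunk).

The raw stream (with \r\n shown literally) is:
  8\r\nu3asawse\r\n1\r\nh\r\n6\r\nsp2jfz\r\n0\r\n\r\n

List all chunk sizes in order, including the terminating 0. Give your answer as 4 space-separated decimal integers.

Chunk 1: stream[0..1]='8' size=0x8=8, data at stream[3..11]='u3asawse' -> body[0..8], body so far='u3asawse'
Chunk 2: stream[13..14]='1' size=0x1=1, data at stream[16..17]='h' -> body[8..9], body so far='u3asawseh'
Chunk 3: stream[19..20]='6' size=0x6=6, data at stream[22..28]='sp2jfz' -> body[9..15], body so far='u3asawsehsp2jfz'
Chunk 4: stream[30..31]='0' size=0 (terminator). Final body='u3asawsehsp2jfz' (15 bytes)

Answer: 8 1 6 0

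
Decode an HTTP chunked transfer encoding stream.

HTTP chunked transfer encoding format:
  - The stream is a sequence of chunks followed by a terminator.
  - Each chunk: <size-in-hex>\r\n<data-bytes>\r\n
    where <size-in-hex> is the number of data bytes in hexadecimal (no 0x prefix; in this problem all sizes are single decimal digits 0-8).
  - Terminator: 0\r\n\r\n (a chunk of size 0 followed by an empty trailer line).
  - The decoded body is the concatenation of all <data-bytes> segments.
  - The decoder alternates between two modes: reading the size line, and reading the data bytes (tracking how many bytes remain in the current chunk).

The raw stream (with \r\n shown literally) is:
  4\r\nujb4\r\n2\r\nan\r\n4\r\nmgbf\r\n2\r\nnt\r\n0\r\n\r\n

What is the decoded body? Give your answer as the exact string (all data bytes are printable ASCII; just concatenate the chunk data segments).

Chunk 1: stream[0..1]='4' size=0x4=4, data at stream[3..7]='ujb4' -> body[0..4], body so far='ujb4'
Chunk 2: stream[9..10]='2' size=0x2=2, data at stream[12..14]='an' -> body[4..6], body so far='ujb4an'
Chunk 3: stream[16..17]='4' size=0x4=4, data at stream[19..23]='mgbf' -> body[6..10], body so far='ujb4anmgbf'
Chunk 4: stream[25..26]='2' size=0x2=2, data at stream[28..30]='nt' -> body[10..12], body so far='ujb4anmgbfnt'
Chunk 5: stream[32..33]='0' size=0 (terminator). Final body='ujb4anmgbfnt' (12 bytes)

Answer: ujb4anmgbfnt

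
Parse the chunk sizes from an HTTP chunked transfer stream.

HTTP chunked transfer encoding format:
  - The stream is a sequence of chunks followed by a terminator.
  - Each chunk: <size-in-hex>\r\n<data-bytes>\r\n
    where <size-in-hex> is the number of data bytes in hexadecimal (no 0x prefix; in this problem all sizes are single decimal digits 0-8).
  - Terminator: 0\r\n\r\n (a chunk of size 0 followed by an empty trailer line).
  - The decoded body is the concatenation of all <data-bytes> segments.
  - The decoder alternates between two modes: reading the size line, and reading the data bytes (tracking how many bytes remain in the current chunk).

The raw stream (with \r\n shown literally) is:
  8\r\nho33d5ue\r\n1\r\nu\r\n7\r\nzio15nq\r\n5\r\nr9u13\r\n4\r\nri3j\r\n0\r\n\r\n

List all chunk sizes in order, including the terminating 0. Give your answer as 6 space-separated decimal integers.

Chunk 1: stream[0..1]='8' size=0x8=8, data at stream[3..11]='ho33d5ue' -> body[0..8], body so far='ho33d5ue'
Chunk 2: stream[13..14]='1' size=0x1=1, data at stream[16..17]='u' -> body[8..9], body so far='ho33d5ueu'
Chunk 3: stream[19..20]='7' size=0x7=7, data at stream[22..29]='zio15nq' -> body[9..16], body so far='ho33d5ueuzio15nq'
Chunk 4: stream[31..32]='5' size=0x5=5, data at stream[34..39]='r9u13' -> body[16..21], body so far='ho33d5ueuzio15nqr9u13'
Chunk 5: stream[41..42]='4' size=0x4=4, data at stream[44..48]='ri3j' -> body[21..25], body so far='ho33d5ueuzio15nqr9u13ri3j'
Chunk 6: stream[50..51]='0' size=0 (terminator). Final body='ho33d5ueuzio15nqr9u13ri3j' (25 bytes)

Answer: 8 1 7 5 4 0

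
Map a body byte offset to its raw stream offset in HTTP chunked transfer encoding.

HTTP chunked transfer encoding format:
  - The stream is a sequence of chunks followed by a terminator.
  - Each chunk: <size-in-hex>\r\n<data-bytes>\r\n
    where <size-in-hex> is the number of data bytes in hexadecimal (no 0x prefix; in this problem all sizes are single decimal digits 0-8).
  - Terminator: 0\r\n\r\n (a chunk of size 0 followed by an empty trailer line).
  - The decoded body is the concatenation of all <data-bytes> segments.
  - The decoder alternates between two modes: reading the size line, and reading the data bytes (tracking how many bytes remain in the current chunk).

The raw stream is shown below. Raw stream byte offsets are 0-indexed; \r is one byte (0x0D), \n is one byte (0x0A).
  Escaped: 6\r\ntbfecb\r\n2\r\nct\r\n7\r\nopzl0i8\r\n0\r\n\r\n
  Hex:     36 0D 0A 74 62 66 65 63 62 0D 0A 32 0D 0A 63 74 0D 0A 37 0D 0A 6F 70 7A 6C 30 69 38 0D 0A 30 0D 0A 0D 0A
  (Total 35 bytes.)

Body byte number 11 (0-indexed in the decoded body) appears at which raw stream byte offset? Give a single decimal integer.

Chunk 1: stream[0..1]='6' size=0x6=6, data at stream[3..9]='tbfecb' -> body[0..6], body so far='tbfecb'
Chunk 2: stream[11..12]='2' size=0x2=2, data at stream[14..16]='ct' -> body[6..8], body so far='tbfecbct'
Chunk 3: stream[18..19]='7' size=0x7=7, data at stream[21..28]='opzl0i8' -> body[8..15], body so far='tbfecbctopzl0i8'
Chunk 4: stream[30..31]='0' size=0 (terminator). Final body='tbfecbctopzl0i8' (15 bytes)
Body byte 11 at stream offset 24

Answer: 24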